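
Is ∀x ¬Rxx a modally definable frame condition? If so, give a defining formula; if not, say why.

No — not modally definable

If a class were modally definable it would be closed under surjective bounded morphisms (Goldblatt–Thomason).
The 5-cycle (worlds s,t,u,v,w with s→t→u→v→w→s) is irreflexive, and the map sending every world to a single reflexive point • is a surjective bounded morphism (forth: every edge maps to (•,•); back: every world has a successor). So any modal formula valid on the 5-cycle is also valid on the reflexive point, which is not irreflexive.
Hence irreflexivity is not modally definable.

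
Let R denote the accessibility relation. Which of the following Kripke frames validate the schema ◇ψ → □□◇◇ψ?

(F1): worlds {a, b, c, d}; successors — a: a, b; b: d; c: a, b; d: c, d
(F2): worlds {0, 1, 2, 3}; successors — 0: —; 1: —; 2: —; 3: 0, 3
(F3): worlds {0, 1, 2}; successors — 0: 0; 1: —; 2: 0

This is the axiom for a generalized confluence (Geach) condition; its first-order frame correspondent is ∀x ∀y ∀z ((xRy ∧ xR²z) → ∃w (y = w ∧ zR²w)).
(F1): fails — aRa, aR²b but no w with a=w and bR²w.
(F2): fails — 3R0, 3R²0 but no w with 0=w and 0R²w.
(F3): satisfies the condition.
Valid on: (F3).

(F3)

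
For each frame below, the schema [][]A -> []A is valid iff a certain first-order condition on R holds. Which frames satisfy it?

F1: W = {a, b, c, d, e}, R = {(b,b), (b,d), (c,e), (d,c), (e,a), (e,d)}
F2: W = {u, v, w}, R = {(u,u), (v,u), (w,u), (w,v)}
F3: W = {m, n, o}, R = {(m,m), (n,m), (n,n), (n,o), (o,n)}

The schema corresponds to density: forall x forall y (Rxy -> exists z (Rxz & Rzy)).
F1: fails — Rdc but no z with Rdz and Rzc.
F2: fails — Rwv but no z with Rwz and Rzv.
F3: condition met.

F3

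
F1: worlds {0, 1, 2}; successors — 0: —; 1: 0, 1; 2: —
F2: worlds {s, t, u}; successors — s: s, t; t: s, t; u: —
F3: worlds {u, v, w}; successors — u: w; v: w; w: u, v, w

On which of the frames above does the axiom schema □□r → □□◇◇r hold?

Frame correspondent (Sahlqvist): ∀x ∀z (xR²z → ∃w (xR²w ∧ zR²w)) — i.e. a generalized confluence (Geach) condition.
F1: fails — 1R²0 but no w with 1R²w and 0R²w.
F2: condition met.
F3: condition met.
Valid on: F2, F3.

F2, F3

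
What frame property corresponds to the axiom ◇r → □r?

partial functionality

Suppose ◇r→□r is valid. Take Rxy, Rxz and set V(r)={y}. Then ◇r at x, so □r at x, so r at z, i.e. z=y.
Conversely, any frame satisfying ∀x ∀y ∀z (Rxy ∧ Rxz → y = z) validates the schema.
So the correspondent is partial functionality.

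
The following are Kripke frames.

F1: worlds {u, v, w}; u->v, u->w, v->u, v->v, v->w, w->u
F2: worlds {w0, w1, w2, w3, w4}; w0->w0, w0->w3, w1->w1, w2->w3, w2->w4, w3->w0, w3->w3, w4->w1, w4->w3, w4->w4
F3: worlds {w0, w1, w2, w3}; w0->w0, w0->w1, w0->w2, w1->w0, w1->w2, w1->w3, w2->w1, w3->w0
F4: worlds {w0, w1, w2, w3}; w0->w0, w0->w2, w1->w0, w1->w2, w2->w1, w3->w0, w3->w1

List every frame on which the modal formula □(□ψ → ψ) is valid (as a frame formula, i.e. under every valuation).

This is the axiom for shift-reflexivity; its first-order frame correspondent is ∀x ∀y (Rxy → Ryy).
F1: fails — Ruw but not Rww.
F2: ✓.
F3: fails — Rw1w2 but not Rw2w2.
F4: fails — Rw1w2 but not Rw2w2.
Valid on: F2.

F2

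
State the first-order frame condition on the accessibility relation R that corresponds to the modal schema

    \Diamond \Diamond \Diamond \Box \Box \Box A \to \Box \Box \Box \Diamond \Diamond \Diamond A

\forall x \forall y \forall z ((x R^3 y \wedge x R^3 z) \to \exists w (y R^3 w \wedge z R^3 w))

This is a Sahlqvist (Geach-type) schema ◇^3□^3A → □^3◇^3A.
Minimal-valuation argument: fix x; take any y with xR^3y and any z with xR^3z. Set V(A) to the set of worlds R-reachable from y in exactly 3 steps. Then □^3A holds at y, so the antecedent holds at x; validity forces ◇^3A at z, giving a w with zR^3w and yR^3w.
First-order correspondent: \forall x \forall y \forall z ((x R^3 y \wedge x R^3 z) \to \exists w (y R^3 w \wedge z R^3 w)).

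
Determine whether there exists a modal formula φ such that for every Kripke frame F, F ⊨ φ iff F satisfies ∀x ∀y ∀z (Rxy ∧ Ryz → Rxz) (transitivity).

The condition is transitivity. A defining modal formula is □p → □□p.

Yes, by □p → □□p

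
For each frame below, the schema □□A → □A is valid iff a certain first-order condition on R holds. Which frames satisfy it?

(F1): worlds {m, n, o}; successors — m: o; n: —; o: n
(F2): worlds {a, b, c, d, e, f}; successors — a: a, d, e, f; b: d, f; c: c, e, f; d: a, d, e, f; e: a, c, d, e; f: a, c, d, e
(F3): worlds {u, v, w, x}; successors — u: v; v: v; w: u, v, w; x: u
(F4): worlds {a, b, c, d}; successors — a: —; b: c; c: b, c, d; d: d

(F2), (F4)

The schema corresponds to density: ∀x ∀y (Rxy → ∃z (Rxz ∧ Rzy)).
(F1): fails — Ron but no z with Roz and Rzn.
(F2): condition met.
(F3): fails — Rxu but no z with Rxz and Rzu.
(F4): condition met.
Valid on: (F2), (F4).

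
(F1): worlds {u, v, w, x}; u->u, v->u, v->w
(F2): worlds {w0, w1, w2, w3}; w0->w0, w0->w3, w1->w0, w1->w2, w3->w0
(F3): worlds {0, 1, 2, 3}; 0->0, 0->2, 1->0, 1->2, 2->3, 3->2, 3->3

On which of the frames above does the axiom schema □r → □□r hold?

(F1)

Frame correspondent (Sahlqvist): ∀x ∀y ∀z (Rxy ∧ Ryz → Rxz) — i.e. transitivity.
(F1): ✓.
(F2): fails — Rw1w0 and Rw0w3 but not Rw1w3.
(F3): fails — R02 and R23 but not R03.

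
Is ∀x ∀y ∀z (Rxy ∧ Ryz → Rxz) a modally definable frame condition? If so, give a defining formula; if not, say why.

Definable; □p → □□p defines it

This is a Sahlqvist condition; the 4 axiom □p → □□p defines it.
Suppose □p→□□p is valid. Take Rxy, Ryz and set V(p)={w : Rxw}. Then □p at x, so □□p at x, so □p at y, so p at z, i.e. Rxz.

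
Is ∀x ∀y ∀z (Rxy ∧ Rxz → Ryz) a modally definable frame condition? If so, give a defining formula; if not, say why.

This is a Sahlqvist condition; the 5 axiom ◇p → □◇p defines it.

Definable; ◇p → □◇p defines it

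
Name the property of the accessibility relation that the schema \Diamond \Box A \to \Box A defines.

the Euclidean property

Equivalently (dual form): ◇A → □◇A.
Suppose ◇A→□◇A is valid. Take Rxy, Rxz and set V(A)={y}. Then ◇A at x, so □◇A at x, so ◇A at z, so some w with Rzw has A; w=y, i.e. Rzy. By symmetry of the argument, Ryz.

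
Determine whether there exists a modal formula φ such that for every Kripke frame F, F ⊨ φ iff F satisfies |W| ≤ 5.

No — not modally definable

If a class were modally definable it would be closed under disjoint unions (Goldblatt–Thomason).
Any modal formula valid on each of 6 disjoint one-world frames is valid on their disjoint union (validity is preserved under disjoint unions). Each one-world frame has |W|=1≤5, but the union has |W|=6.
Hence having at most 5 worlds is not modally definable.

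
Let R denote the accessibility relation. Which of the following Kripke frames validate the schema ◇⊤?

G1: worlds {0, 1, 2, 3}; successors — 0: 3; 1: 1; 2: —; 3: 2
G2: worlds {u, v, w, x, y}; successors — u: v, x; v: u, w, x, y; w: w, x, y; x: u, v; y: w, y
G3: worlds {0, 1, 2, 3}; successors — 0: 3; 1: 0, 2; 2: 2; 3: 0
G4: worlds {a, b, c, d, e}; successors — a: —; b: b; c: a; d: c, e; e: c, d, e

G2, G3

The schema corresponds to seriality: ∀x ∃y Rxy.
G1: fails — world 2 has no successor.
G2: condition met.
G3: condition met.
G4: fails — world a has no successor.
Valid on: G2, G3.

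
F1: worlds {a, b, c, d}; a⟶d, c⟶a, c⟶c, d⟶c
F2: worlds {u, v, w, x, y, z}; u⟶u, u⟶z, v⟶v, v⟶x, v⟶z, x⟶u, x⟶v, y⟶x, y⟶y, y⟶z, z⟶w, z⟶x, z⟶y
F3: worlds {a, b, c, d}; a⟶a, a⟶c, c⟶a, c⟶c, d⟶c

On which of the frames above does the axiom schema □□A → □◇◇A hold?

F1, F3

The schema corresponds to a generalized confluence (Geach) condition: ∀x ∀z (xRz → ∃w (xR²w ∧ zR²w)).
F1: ✓.
F2: fails — zRw but no t with zR²t and wR²t.
F3: ✓.
Valid on: F1, F3.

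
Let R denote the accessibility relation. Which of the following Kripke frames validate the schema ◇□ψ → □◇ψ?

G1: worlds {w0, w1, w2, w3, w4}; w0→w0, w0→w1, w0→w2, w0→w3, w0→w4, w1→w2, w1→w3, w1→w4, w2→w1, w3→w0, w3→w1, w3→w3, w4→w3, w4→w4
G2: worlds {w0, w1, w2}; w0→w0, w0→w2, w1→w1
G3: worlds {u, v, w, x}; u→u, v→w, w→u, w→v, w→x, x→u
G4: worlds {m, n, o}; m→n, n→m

G4

This is the axiom for convergence; its first-order frame correspondent is ∀x ∀y ∀z (Rxy ∧ Rxz → ∃w (Ryw ∧ Rzw)).
G1: fails — Rw0w4 and Rw0w2 but w4 and w2 have no common successor.
G2: fails — Rw0w2 and Rw0w2 but w2 and w2 have no common successor.
G3: fails — Rwu and Rwv but u and v have no common successor.
G4: ✓.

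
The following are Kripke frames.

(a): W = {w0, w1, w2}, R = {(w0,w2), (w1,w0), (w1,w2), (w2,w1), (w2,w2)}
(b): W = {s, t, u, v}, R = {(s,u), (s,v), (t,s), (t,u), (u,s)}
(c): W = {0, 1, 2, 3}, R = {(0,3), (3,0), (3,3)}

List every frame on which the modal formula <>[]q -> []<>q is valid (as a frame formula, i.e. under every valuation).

(a), (c)

Frame correspondent (Sahlqvist): forall x forall y forall z (Rxy & Rxz -> exists w (Ryw & Rzw)) — i.e. convergence.
(a): holds.
(b): fails — Rsv and Rsv but v and v have no common successor.
(c): holds.
Valid on: (a), (c).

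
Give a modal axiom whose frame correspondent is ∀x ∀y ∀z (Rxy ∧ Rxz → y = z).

◇p → □p

A defining formula is ◇p → □p (the CD axiom).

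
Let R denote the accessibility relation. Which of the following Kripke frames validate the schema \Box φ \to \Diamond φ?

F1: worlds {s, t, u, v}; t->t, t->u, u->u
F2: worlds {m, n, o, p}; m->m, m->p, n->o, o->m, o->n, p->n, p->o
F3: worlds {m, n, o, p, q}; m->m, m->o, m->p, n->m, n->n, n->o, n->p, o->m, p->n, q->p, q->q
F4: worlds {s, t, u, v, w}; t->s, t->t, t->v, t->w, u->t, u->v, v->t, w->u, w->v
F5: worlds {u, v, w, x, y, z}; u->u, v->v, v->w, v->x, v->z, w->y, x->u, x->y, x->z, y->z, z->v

F2, F3, F5

The schema corresponds to seriality: \forall x \exists y Rxy.
F1: fails — world s has no successor.
F2: condition met.
F3: condition met.
F4: fails — world s has no successor.
F5: condition met.
Valid on: F2, F3, F5.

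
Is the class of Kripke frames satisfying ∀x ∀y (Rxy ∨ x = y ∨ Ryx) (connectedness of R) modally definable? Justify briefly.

No

Modal frame validity is preserved under disjoint unions.
Take 3 disjoint single-world reflexive frames: each is trivially connected, but their disjoint union has 3 worlds with no edge between distinct components, so it is not connected.
So no modal formula (or set of formulas) defines exactly the connected frames.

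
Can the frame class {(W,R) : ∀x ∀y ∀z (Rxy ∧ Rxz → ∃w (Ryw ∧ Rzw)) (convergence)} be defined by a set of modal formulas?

Yes — defined by ◇□r → □◇r

The condition is convergence. A defining modal formula is ◇□r → □◇r.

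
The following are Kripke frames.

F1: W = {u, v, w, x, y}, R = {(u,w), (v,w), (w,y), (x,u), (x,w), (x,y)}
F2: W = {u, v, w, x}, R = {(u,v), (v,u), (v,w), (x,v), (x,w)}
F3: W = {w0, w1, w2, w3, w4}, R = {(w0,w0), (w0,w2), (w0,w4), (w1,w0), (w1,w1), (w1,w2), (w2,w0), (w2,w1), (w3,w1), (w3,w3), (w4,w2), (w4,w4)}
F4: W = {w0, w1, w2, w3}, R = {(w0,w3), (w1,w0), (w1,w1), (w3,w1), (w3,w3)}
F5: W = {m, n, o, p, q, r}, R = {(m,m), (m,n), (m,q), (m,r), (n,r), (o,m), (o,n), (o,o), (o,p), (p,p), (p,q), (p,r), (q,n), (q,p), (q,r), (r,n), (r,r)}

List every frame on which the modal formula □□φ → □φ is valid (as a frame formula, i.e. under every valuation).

This is the axiom for density; its first-order frame correspondent is ∀x ∀y (Rxy → ∃z (Rxz ∧ Rzy)).
F1: fails — Ruw but no z with Ruz and Rzw.
F2: fails — Ruv but no z with Ruz and Rzv.
F3: satisfies the condition.
F4: satisfies the condition.
F5: satisfies the condition.
Valid on: F3, F4, F5.

F3, F4, F5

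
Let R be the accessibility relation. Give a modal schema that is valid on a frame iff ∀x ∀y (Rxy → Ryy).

□(□q → q)

The condition is shift-reflexivity. The T□ schema □(□q → q) defines it.
Suppose □(□q→q) is valid. Take Rxy and set V(q)={w : Ryw}. Then at y, □q holds; since □(□q→q) at x, □q→q at y, so q at y, i.e. Ryy.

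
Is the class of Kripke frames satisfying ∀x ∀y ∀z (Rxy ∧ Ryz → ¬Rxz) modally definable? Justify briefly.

No — not modally definable

Modal frame validity is preserved under surjective bounded morphisms.
The 7-cycle (worlds s,t,u,v,w,x,y with s→t→u→v→w→x→y→s) is intransitive. Mapping every world to a single reflexive point • is a surjective bounded morphism; the reflexive point is not intransitive (R••∧R•• but R••).
So the class is not modally definable.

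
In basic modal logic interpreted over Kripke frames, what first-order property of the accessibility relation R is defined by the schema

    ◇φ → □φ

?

partial functionality: ∀x ∀y ∀z (Rxy ∧ Rxz → y = z)

This schema is the CD axiom.
Its frame correspondent is partial functionality — ∀x ∀y ∀z (Rxy ∧ Rxz → y = z).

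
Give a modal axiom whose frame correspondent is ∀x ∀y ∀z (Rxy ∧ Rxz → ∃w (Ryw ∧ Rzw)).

This is convergence; the standard corresponding axiom is .2: ◇□ψ → □◇ψ.
Suppose ◇□ψ→□◇ψ is valid. Take Rxy, Rxz and set V(ψ)={w : Ryw}. Then □ψ at y so ◇□ψ at x, so □◇ψ at x, so ◇ψ at z, giving w with Rzw and Ryw.

◇□ψ → □◇ψ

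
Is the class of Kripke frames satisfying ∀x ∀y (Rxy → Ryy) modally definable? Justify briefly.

Yes, by □(□p → p)

The condition is shift-reflexivity. A defining modal formula is □(□p → p).
Suppose □(□p→p) is valid. Take Rxy and set V(p)={w : Ryw}. Then at y, □p holds; since □(□p→p) at x, □p→p at y, so p at y, i.e. Ryy.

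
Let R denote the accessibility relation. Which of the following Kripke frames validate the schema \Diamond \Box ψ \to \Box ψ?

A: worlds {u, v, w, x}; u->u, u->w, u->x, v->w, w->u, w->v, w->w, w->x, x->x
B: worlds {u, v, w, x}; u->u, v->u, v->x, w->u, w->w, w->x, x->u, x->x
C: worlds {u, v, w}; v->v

C

The schema corresponds to the Euclidean property: \forall x \forall y \forall z (Rxy \wedge Rxz \to Ryz).
A: fails — Rux and Ruw but not Rxw.
B: fails — Rvu and Rvx but not Rux.
C: condition met.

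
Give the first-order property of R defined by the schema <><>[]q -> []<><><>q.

This is a Sahlqvist (Geach-type) schema ◇^2□^1q → □^1◇^3q.
Minimal-valuation argument: fix x; take any y with xR^2y and any z with xR^1z. Set V(q) to the set of worlds R-reachable from y in exactly 1 step. Then □^1q holds at y, so the antecedent holds at x; validity forces ◇^3q at z, giving a w with zR^3w and yR^1w.
First-order correspondent: forall x forall y forall z ((x R^2 y & xRz) -> exists w (yRw & z R^3 w)).

forall x forall y forall z ((x R^2 y & xRz) -> exists w (yRw & z R^3 w))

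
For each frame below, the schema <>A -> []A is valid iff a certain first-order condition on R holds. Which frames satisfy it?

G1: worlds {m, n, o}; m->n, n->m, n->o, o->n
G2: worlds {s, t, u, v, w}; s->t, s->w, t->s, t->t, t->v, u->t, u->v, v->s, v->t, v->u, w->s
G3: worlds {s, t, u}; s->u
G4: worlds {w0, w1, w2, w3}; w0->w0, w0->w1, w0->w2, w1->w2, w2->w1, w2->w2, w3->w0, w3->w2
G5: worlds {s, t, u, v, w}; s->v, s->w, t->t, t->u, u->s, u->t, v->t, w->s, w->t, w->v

Frame correspondent (Sahlqvist): forall x forall y forall z (Rxy & Rxz -> y = z) — i.e. partial functionality.
G1: fails — n sees both m and o.
G2: fails — s sees both t and w.
G3: satisfies the condition.
G4: fails — w0 sees both w0 and w1.
G5: fails — s sees both v and w.
Valid on: G3.

G3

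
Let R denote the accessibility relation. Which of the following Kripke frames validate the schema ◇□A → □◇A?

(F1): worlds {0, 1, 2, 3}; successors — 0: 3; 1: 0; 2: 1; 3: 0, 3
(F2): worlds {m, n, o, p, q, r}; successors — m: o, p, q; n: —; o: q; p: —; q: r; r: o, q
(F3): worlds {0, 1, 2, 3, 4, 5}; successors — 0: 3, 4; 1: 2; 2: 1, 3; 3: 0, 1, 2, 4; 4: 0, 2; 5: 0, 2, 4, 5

Frame correspondent (Sahlqvist): ∀x ∀y ∀z (Rxy ∧ Rxz → ∃w (Ryw ∧ Rzw)) — i.e. convergence.
(F1): condition met.
(F2): fails — Rmo and Rmq but o and q have no common successor.
(F3): fails — R34 and R32 but 4 and 2 have no common successor.

(F1)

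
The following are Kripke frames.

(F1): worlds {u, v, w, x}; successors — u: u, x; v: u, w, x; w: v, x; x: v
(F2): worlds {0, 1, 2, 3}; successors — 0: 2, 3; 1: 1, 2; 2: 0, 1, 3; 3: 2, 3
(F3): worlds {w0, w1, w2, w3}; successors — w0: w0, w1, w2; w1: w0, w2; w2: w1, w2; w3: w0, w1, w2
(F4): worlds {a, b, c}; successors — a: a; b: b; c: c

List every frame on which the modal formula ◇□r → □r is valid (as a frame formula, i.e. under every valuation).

This is the axiom for the Euclidean property; its first-order frame correspondent is ∀x ∀y ∀z (Rxy ∧ Rxz → Ryz).
(F1): fails — Rux and Ruu but not Rxu.
(F2): fails — R02 and R02 but not R22.
(F3): fails — Rw0w1 and Rw0w1 but not Rw1w1.
(F4): holds.

(F4)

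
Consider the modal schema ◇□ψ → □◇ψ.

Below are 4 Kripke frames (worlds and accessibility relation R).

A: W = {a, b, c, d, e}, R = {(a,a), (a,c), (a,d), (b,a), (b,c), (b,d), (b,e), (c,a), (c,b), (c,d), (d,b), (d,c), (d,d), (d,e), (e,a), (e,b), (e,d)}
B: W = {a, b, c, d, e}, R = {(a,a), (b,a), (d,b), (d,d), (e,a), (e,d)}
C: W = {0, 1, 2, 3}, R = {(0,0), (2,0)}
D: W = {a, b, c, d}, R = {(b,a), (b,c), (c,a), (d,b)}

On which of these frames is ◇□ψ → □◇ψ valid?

A, C

This is the axiom for convergence; its first-order frame correspondent is ∀x ∀y ∀z (Rxy ∧ Rxz → ∃w (Ryw ∧ Rzw)).
A: ✓.
B: fails — Rdd and Rdb but d and b have no common successor.
C: ✓.
D: fails — Rba and Rba but a and a have no common successor.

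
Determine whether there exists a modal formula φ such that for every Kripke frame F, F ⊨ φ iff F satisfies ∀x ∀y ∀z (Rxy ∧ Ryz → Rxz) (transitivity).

Yes, by □r → □□r

The condition is transitivity. A defining modal formula is □r → □□r.
Suppose □r→□□r is valid. Take Rxy, Ryz and set V(r)={w : Rxw}. Then □r at x, so □□r at x, so □r at y, so r at z, i.e. Rxz.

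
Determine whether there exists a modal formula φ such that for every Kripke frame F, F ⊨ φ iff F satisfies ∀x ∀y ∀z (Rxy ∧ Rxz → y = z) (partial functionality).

Yes, by ◇q → □q

Yes: it is partial functionality, defined by the CD schema ◇q → □q.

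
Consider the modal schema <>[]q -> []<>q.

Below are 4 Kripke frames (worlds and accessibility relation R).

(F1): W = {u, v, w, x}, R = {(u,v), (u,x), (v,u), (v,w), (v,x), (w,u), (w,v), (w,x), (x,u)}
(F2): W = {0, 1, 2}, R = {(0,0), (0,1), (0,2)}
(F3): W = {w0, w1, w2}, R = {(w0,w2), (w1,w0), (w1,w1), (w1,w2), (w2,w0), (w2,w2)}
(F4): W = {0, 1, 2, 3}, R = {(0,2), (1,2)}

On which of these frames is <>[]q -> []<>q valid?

The schema corresponds to convergence: forall x forall y forall z (Rxy & Rxz -> exists w (Ryw & Rzw)).
(F1): fails — Rvu and Rvx but u and x have no common successor.
(F2): fails — R00 and R01 but 0 and 1 have no common successor.
(F3): condition met.
(F4): fails — R02 and R02 but 2 and 2 have no common successor.
Valid on: (F3).

(F3)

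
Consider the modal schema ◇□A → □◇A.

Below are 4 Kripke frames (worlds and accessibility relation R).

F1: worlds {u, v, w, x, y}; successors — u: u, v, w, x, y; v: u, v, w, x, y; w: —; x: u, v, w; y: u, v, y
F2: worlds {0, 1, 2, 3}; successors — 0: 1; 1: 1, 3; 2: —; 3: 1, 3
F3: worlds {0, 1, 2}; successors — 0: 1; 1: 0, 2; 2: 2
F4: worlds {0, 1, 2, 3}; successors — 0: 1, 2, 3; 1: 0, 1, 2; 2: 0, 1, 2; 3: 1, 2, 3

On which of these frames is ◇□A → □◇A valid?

The schema corresponds to convergence: ∀x ∀y ∀z (Rxy ∧ Rxz → ∃w (Ryw ∧ Rzw)).
F1: fails — Ruv and Ruw but v and w have no common successor.
F2: condition met.
F3: fails — R12 and R10 but 2 and 0 have no common successor.
F4: condition met.
Valid on: F2, F4.

F2, F4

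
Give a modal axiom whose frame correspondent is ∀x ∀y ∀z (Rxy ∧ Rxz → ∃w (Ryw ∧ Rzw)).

◇□q → □◇q

The condition is convergence. The .2 schema ◇□q → □◇q defines it.
Suppose ◇□q→□◇q is valid. Take Rxy, Rxz and set V(q)={w : Ryw}. Then □q at y so ◇□q at x, so □◇q at x, so ◇q at z, giving w with Rzw and Ryw.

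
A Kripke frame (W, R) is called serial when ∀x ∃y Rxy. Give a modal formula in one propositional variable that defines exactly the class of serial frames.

This is seriality; the standard corresponding axiom is D: □r → ◇r.
Suppose □r→◇r is valid. At any x set V(r)=W. Then □r at x, so ◇r at x, so x has a successor.

□r → ◇r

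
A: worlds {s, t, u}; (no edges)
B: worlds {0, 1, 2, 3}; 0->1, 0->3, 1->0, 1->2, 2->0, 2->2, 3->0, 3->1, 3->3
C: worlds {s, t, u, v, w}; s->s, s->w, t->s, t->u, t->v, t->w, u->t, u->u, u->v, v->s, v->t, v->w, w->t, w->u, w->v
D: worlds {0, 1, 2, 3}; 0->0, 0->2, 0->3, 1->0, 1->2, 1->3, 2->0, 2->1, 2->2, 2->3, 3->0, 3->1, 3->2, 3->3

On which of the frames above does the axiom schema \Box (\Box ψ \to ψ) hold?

A

The schema corresponds to shift-reflexivity: \forall x \forall y (Rxy \to Ryy).
A: condition met.
B: fails — R10 but not R00.
C: fails — Ruv but not Rvv.
D: fails — R31 but not R11.
Valid on: A.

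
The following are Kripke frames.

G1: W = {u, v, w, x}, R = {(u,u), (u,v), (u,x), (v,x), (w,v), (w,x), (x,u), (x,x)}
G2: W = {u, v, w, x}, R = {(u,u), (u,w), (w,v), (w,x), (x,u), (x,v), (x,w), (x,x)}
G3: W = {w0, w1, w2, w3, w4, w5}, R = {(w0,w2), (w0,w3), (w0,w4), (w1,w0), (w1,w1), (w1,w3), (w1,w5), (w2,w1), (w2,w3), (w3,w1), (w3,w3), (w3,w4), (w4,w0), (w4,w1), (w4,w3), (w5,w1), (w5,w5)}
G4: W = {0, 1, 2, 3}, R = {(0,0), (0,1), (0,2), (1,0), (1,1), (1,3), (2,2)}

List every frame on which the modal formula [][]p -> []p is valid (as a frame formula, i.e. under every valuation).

G2, G4

This is the axiom for density; its first-order frame correspondent is forall x forall y (Rxy -> exists z (Rxz & Rzy)).
G1: fails — Rwv but no z with Rwz and Rzv.
G2: condition met.
G3: fails — Rw0w2 but no z with Rw0z and Rzw2.
G4: condition met.
Valid on: G2, G4.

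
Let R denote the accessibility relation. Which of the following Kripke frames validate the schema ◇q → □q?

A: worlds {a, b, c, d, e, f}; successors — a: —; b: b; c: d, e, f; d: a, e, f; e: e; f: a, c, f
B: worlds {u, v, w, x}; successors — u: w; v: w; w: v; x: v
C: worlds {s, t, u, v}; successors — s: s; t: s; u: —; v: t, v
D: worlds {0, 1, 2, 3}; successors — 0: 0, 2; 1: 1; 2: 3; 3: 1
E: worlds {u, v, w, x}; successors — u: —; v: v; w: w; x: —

B, E

Frame correspondent (Sahlqvist): ∀x ∀y ∀z (Rxy ∧ Rxz → y = z) — i.e. partial functionality.
A: fails — c sees both d and e.
B: satisfies the condition.
C: fails — v sees both t and v.
D: fails — 0 sees both 0 and 2.
E: satisfies the condition.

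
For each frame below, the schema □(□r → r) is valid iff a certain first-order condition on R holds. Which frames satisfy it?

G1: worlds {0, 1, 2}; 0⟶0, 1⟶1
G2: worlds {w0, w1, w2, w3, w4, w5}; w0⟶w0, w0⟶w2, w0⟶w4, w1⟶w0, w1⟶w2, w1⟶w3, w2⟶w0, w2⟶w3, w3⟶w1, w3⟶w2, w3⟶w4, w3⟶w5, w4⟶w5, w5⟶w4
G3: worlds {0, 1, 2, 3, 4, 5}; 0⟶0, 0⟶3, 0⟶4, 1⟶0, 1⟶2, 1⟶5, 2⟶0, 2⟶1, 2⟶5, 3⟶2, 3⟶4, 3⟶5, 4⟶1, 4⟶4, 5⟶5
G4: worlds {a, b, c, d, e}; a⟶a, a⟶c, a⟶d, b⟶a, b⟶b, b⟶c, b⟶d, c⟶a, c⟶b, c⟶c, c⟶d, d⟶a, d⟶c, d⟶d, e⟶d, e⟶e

G1, G4

This is the axiom for shift-reflexivity; its first-order frame correspondent is ∀x ∀y (Rxy → Ryy).
G1: condition met.
G2: fails — Rw1w2 but not Rw2w2.
G3: fails — R32 but not R22.
G4: condition met.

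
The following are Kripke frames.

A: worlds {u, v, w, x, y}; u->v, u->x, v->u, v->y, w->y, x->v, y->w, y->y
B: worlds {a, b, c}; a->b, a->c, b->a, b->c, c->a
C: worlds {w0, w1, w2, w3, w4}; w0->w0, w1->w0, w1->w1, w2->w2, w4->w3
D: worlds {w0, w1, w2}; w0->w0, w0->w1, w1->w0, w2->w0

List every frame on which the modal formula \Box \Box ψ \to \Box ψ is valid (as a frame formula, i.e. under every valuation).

D

The schema corresponds to density: \forall x \forall y (Rxy \to \exists z (Rxz \wedge Rzy)).
A: fails — Rvu but no z with Rvz and Rzu.
B: fails — Rab but no z with Raz and Rzb.
C: fails — Rw4w3 but no z with Rw4z and Rzw3.
D: holds.
Valid on: D.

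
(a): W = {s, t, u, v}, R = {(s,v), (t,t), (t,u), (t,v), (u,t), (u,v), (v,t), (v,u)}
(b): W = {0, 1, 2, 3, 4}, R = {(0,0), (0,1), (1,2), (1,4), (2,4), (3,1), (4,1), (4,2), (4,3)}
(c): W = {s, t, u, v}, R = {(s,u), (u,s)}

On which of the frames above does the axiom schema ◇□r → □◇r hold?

Frame correspondent (Sahlqvist): ∀x ∀y ∀z (Rxy ∧ Rxz → ∃w (Ryw ∧ Rzw)) — i.e. convergence.
(a): satisfies the condition.
(b): fails — R00 and R01 but 0 and 1 have no common successor.
(c): satisfies the condition.

(a), (c)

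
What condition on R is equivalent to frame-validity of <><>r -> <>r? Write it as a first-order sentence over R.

forall x forall y (x R^2 y -> exists w (y = w & xRw))

This is a Sahlqvist (Geach-type) schema ◇^2□^0r → □^0◇^1r.
Minimal-valuation argument: fix x; take any y with xR^2y and any z with xR^0z. Set V(r) to the set of worlds R-reachable from y in exactly 0 steps. Then □^0r holds at y, so the antecedent holds at x; validity forces ◇^1r at z, giving a w with zR^1w and yR^0w.
First-order correspondent: forall x forall y (x R^2 y -> exists w (y = w & xRw)).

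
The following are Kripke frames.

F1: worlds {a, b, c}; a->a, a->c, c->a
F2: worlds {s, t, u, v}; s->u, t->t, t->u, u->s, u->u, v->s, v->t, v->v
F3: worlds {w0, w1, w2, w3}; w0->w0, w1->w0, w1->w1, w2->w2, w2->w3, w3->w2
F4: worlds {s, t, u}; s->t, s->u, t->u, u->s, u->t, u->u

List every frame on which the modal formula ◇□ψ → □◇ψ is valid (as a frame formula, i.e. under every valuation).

F1, F3, F4

The schema corresponds to convergence: ∀x ∀y ∀z (Rxy ∧ Rxz → ∃w (Ryw ∧ Rzw)).
F1: ✓.
F2: fails — Rvv and Rvs but v and s have no common successor.
F3: ✓.
F4: ✓.
Valid on: F1, F3, F4.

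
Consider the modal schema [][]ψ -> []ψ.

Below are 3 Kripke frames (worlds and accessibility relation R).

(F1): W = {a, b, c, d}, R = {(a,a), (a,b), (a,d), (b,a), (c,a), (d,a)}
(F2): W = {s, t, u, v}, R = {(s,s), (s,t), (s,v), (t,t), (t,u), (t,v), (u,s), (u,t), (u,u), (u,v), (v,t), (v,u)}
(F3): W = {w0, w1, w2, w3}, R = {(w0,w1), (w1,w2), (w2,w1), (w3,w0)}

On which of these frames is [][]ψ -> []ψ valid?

(F1), (F2)

This is the axiom for density; its first-order frame correspondent is forall x forall y (Rxy -> exists z (Rxz & Rzy)).
(F1): holds.
(F2): holds.
(F3): fails — Rw1w2 but no z with Rw1z and Rzw2.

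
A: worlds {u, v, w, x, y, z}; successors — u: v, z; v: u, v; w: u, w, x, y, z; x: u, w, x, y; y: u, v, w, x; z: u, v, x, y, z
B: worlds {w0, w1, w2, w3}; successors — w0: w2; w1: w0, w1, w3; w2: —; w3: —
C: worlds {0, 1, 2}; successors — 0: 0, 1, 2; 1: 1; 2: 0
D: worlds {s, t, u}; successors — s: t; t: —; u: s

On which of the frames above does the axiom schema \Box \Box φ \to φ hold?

A, C

Frame correspondent (Sahlqvist): \forall x \exists w (x R^2 w \wedge x = w) — i.e. a generalized confluence (Geach) condition.
A: ✓.
B: fails — at w0 but no w with w0R²w and w0=w.
C: ✓.
D: fails — at s but no w with sR²w and s=w.
Valid on: A, C.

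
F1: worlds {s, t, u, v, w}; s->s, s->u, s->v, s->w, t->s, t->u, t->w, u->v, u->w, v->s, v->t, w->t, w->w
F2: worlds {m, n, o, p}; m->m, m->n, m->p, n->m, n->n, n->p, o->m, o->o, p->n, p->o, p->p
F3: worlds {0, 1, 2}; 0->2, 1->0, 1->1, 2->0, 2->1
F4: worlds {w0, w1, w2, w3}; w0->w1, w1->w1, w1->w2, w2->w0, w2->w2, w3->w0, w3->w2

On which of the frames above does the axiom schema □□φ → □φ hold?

The schema corresponds to density: ∀x ∀y (Rxy → ∃z (Rxz ∧ Rzy)).
F1: fails — Ruv but no z with Ruz and Rzv.
F2: holds.
F3: fails — R02 but no z with R0z and Rz2.
F4: holds.
Valid on: F2, F4.

F2, F4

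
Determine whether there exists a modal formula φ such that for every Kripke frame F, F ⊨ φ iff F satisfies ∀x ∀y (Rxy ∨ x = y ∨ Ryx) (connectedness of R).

Not modally definable

If a class were modally definable it would be closed under disjoint unions (Goldblatt–Thomason).
Take 3 disjoint single-world reflexive frames: each is trivially connected, but their disjoint union has 3 worlds with no edge between distinct components, so it is not connected.
So no modal formula (or set of formulas) defines exactly the connected frames.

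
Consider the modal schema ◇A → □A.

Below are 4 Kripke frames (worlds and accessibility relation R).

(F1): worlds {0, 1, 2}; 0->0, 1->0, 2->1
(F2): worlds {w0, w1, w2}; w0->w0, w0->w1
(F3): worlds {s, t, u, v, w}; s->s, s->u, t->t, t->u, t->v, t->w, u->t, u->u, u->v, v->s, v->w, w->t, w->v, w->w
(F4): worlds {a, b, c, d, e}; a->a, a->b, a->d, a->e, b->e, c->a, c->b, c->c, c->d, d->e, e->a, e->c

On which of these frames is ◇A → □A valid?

The schema corresponds to partial functionality: ∀x ∀y ∀z (Rxy ∧ Rxz → y = z).
(F1): satisfies the condition.
(F2): fails — w0 sees both w0 and w1.
(F3): fails — s sees both s and u.
(F4): fails — a sees both a and b.

(F1)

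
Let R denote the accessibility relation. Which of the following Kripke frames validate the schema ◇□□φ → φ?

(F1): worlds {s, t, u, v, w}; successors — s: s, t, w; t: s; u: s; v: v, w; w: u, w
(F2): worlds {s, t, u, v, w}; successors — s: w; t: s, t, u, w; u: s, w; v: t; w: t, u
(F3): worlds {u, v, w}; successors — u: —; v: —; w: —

Frame correspondent (Sahlqvist): ∀x ∀y (xRy → ∃w (yR²w ∧ x = w)) — i.e. a generalized confluence (Geach) condition.
(F1): fails — vRw but no w* with wR²w* and v=w*.
(F2): fails — vRt but no w* with tR²w* and v=w*.
(F3): condition met.
Valid on: (F3).

(F3)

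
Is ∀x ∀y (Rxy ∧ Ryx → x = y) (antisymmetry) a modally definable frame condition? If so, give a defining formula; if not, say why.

Not modally definable

Modal frame validity is preserved under surjective bounded morphisms.
The 6-cycle (worlds a,b,c,d,e,f with a→b→c→d→e→f→a) is antisymmetric. Sending even-indexed worlds to s and odd-indexed worlds to t is a surjective bounded morphism onto the two-world frame with s↔t, which is not antisymmetric.
Hence antisymmetry is not modally definable.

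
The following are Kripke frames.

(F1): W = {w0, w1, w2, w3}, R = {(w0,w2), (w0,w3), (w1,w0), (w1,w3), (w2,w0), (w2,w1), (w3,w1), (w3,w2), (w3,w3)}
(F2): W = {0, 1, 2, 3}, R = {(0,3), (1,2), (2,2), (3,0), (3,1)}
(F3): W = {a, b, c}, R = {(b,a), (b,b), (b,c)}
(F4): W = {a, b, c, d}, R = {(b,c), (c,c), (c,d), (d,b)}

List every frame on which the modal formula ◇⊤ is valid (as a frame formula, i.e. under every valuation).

(F1), (F2)

This is the axiom for seriality; its first-order frame correspondent is ∀x ∃y Rxy.
(F1): holds.
(F2): holds.
(F3): fails — world a has no successor.
(F4): fails — world a has no successor.
Valid on: (F1), (F2).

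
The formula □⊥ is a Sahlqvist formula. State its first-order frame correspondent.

Emptiness of R

□⊥ is valid iff no world has any successor (otherwise □⊥ fails at any world with one).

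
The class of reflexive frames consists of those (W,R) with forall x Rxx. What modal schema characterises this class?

A defining formula is □ψ → ψ (the T axiom).

□ψ → ψ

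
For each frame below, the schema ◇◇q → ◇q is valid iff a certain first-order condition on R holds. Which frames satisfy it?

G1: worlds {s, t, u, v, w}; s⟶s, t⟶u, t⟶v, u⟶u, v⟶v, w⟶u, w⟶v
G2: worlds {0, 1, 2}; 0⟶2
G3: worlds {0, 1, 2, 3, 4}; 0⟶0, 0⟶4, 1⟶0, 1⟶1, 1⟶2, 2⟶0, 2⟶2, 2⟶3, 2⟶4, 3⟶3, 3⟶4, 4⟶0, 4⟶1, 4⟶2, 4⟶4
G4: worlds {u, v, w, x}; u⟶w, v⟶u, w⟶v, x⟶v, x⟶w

This is the axiom for transitivity; its first-order frame correspondent is ∀x ∀y ∀z (Rxy ∧ Ryz → Rxz).
G1: ✓.
G2: ✓.
G3: fails — R10 and R04 but not R14.
G4: fails — Ruw and Rwv but not Ruv.

G1, G2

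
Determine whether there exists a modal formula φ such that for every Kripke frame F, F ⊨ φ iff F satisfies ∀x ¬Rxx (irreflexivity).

If a class were modally definable it would be closed under surjective bounded morphisms (Goldblatt–Thomason).
The 5-cycle (worlds 0,1,2,3,4 with 0→1→2→3→4→0) is irreflexive, and the map sending every world to a single reflexive point • is a surjective bounded morphism (forth: every edge maps to (•,•); back: every world has a successor). So any modal formula valid on the 5-cycle is also valid on the reflexive point, which is not irreflexive.
So no modal formula (or set of formulas) defines exactly the irreflexive frames.

Not modally definable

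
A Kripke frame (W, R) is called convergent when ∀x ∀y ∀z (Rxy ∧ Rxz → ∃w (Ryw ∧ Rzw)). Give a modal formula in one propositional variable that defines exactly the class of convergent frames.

A defining formula is ◇□r → □◇r (the .2 axiom).
Suppose ◇□r→□◇r is valid. Take Rxy, Rxz and set V(r)={w : Ryw}. Then □r at y so ◇□r at x, so □◇r at x, so ◇r at z, giving w with Rzw and Ryw.

◇□r → □◇r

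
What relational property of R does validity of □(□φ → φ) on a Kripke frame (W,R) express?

Suppose □(□φ→φ) is valid. Take Rxy and set V(φ)={w : Ryw}. Then at y, □φ holds; since □(□φ→φ) at x, □φ→φ at y, so φ at y, i.e. Ryy.
The converse is a direct semantic check.
So the correspondent is shift-reflexivity.

shift-reflexivity: ∀x ∀y (Rxy → Ryy)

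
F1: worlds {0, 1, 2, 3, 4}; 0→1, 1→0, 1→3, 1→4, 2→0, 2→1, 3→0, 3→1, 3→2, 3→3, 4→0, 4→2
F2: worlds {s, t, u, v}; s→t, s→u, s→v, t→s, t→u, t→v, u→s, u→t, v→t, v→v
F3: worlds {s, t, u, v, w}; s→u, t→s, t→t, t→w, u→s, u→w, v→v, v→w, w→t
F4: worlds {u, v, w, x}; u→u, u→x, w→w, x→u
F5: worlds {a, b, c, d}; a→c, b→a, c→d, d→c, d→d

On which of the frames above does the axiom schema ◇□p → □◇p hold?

The schema corresponds to convergence: ∀x ∀y ∀z (Rxy ∧ Rxz → ∃w (Ryw ∧ Rzw)).
F1: fails — R10 and R14 but 0 and 4 have no common successor.
F2: satisfies the condition.
F3: fails — Rts and Rtw but s and w have no common successor.
F4: satisfies the condition.
F5: satisfies the condition.

F2, F4, F5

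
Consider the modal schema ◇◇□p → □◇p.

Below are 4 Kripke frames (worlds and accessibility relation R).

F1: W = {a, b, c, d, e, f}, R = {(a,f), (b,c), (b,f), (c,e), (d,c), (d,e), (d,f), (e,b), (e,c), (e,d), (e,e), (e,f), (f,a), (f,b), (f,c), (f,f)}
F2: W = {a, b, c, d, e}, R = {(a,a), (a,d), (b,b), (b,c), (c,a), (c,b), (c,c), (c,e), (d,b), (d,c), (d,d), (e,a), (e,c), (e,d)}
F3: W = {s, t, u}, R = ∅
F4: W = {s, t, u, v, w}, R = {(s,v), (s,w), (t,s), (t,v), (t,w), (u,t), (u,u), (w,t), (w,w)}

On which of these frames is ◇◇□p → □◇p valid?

F3

The schema corresponds to a generalized confluence (Geach) condition: ∀x ∀y ∀z ((xR²y ∧ xRz) → ∃w (yRw ∧ zRw)).
F1: fails — aR²c, aRf but no w with cRw and fRw.
F2: fails — aR²b, aRa but no w with bRw and aRw.
F3: holds.
F4: fails — sR²t, sRv but no w* with tRw* and vRw*.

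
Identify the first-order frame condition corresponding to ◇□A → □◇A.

convergence

Suppose ◇□A→□◇A is valid. Take Rxy, Rxz and set V(A)={w : Ryw}. Then □A at y so ◇□A at x, so □◇A at x, so ◇A at z, giving w with Rzw and Ryw.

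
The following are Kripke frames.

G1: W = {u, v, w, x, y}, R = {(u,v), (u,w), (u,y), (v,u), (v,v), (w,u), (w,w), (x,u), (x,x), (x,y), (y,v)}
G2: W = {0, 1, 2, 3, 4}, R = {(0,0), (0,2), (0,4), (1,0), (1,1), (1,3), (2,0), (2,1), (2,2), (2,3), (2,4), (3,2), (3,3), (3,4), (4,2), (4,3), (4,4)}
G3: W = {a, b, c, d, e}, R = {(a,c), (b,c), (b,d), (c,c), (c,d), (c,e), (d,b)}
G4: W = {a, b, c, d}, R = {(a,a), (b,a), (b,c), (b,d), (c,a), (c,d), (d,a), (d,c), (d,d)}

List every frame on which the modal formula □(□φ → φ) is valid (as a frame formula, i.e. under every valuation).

Frame correspondent (Sahlqvist): ∀x ∀y (Rxy → Ryy) — i.e. shift-reflexivity.
G1: fails — Rwu but not Ruu.
G2: ✓.
G3: fails — Rcd but not Rdd.
G4: fails — Rbc but not Rcc.
Valid on: G2.

G2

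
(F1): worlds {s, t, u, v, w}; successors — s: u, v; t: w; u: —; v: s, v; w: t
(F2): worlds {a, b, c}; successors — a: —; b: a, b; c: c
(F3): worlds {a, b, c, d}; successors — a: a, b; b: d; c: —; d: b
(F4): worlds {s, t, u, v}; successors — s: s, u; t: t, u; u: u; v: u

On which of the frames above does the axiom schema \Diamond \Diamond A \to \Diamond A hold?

The schema corresponds to transitivity: \forall x \forall y \forall z (Rxy \wedge Ryz \to Rxz).
(F1): fails — Rwt and Rtw but not Rww.
(F2): condition met.
(F3): fails — Rdb and Rbd but not Rdd.
(F4): condition met.

(F2), (F4)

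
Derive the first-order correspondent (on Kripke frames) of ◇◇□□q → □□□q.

∀x ∀y ∀z ((xR²y ∧ xR³z) → ∃w (yR²w ∧ z = w))

This is a Sahlqvist (Geach-type) schema ◇^2□^2q → □^3◇^0q.
First-order correspondent: ∀x ∀y ∀z ((xR²y ∧ xR³z) → ∃w (yR²w ∧ z = w)).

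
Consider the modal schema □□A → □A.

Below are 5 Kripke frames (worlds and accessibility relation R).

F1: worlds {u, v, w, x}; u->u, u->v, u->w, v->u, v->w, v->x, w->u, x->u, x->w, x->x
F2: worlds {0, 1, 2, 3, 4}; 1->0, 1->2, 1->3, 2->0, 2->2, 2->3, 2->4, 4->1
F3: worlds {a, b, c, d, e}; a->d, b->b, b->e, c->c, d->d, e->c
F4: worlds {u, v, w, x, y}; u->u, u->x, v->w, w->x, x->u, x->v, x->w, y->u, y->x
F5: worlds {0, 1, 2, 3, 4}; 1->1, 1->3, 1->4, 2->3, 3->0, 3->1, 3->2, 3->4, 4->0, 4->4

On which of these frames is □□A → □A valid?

F1, F3

This is the axiom for density; its first-order frame correspondent is ∀x ∀y (Rxy → ∃z (Rxz ∧ Rzy)).
F1: satisfies the condition.
F2: fails — R41 but no z with R4z and Rz1.
F3: satisfies the condition.
F4: fails — Rwx but no z with Rwz and Rzx.
F5: fails — R32 but no z with R3z and Rz2.
Valid on: F1, F3.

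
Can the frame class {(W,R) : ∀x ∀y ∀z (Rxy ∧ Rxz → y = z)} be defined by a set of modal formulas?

Yes — defined by ◇r → □r

Yes: it is partial functionality, defined by the CD schema ◇r → □r.
Suppose ◇r→□r is valid. Take Rxy, Rxz and set V(r)={y}. Then ◇r at x, so □r at x, so r at z, i.e. z=y.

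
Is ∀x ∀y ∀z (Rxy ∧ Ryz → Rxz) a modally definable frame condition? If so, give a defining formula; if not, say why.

Yes: it is transitivity, defined by the 4 schema □p → □□p.
Suppose □p→□□p is valid. Take Rxy, Ryz and set V(p)={w : Rxw}. Then □p at x, so □□p at x, so □p at y, so p at z, i.e. Rxz.

Definable; □p → □□p defines it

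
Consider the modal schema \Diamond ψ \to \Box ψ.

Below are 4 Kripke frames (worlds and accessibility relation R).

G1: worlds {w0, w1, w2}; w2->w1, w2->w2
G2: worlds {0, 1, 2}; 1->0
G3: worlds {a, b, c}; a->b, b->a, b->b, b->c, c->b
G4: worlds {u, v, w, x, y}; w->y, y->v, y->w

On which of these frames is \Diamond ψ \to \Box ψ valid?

G2

Frame correspondent (Sahlqvist): \forall x \forall y \forall z (Rxy \wedge Rxz \to y = z) — i.e. partial functionality.
G1: fails — w2 sees both w1 and w2.
G2: condition met.
G3: fails — b sees both a and b.
G4: fails — y sees both v and w.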